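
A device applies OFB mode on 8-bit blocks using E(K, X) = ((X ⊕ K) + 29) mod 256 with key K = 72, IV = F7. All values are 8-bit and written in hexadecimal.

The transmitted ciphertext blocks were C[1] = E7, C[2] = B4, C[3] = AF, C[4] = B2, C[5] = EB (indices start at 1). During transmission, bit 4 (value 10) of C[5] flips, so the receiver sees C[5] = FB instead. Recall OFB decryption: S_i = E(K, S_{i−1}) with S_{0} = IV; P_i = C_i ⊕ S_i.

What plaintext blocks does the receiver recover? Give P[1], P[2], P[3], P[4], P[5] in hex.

Only C[5] changed, to FB. In OFB, a change in C_i flips the same bit in P_i only; the keystream is unaffected. Decrypting the received ciphertext:
P[1]: S = E(K, F7) = AE; E7 ⊕ AE = 49.
P[2]: S = E(K, AE) = 05; B4 ⊕ 05 = B1.
P[3]: S = E(K, 05) = A0; AF ⊕ A0 = 0F.
P[4]: S = E(K, A0) = FB; B2 ⊕ FB = 49.
P[5]: S = E(K, FB) = B2; FB ⊕ B2 = 49.
Blocks that differ from the original plaintext: P[5].

P[1] = 49, P[2] = B1, P[3] = 0F, P[4] = 49, P[5] = 49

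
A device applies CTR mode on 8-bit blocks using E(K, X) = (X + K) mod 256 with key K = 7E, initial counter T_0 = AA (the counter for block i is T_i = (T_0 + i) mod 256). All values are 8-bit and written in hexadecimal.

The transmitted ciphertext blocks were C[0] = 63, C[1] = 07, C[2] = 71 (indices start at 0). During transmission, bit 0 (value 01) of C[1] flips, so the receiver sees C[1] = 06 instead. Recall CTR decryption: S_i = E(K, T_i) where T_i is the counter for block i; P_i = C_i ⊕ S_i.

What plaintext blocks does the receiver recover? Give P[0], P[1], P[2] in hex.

P[0] = 4B, P[1] = 2F, P[2] = 5B

Only C[1] changed, to 06. In CTR, a change in C_i flips the same bit in P_i only; the keystream is unaffected. Decrypting the received ciphertext:
P[0]: T = AA, S = E(K, T) = 28; 63 ⊕ 28 = 4B.
P[1]: T = AB, S = E(K, T) = 29; 06 ⊕ 29 = 2F.
P[2]: T = AC, S = E(K, T) = 2A; 71 ⊕ 2A = 5B.
Blocks that differ from the original plaintext: P[1].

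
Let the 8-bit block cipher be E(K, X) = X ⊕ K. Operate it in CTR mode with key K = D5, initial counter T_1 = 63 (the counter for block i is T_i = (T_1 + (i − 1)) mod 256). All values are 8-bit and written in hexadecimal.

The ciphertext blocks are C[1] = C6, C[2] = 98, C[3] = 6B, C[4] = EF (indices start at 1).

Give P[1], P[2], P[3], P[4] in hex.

P[1] = 70, P[2] = 29, P[3] = DB, P[4] = 5C

CTR decryption: S_i = E(K, T_i) where T_i is the counter for block i; P_i = C_i ⊕ S_i.
P[1]: T = 63, S = E(K, T) = B6; C6 ⊕ B6 = 70.
P[2]: T = 64, S = E(K, T) = B1; 98 ⊕ B1 = 29.
P[3]: T = 65, S = E(K, T) = B0; 6B ⊕ B0 = DB.
P[4]: T = 66, S = E(K, T) = B3; EF ⊕ B3 = 5C.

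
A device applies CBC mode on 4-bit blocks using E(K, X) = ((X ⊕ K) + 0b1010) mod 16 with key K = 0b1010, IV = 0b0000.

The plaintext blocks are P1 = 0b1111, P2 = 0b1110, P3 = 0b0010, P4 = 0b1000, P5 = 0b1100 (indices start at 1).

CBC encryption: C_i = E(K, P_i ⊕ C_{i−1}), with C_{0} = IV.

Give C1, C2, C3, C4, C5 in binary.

C1 = 0b1111, C2 = 0b0101, C3 = 0b0111, C4 = 0b1111, C5 = 0b0011

C1: P1 ⊕ 0b0000 = 0b1111; E(K, 0b1111) = 0b1111.
C2: P2 ⊕ 0b1111 = 0b0001; E(K, 0b0001) = 0b0101.
C3: P3 ⊕ 0b0101 = 0b0111; E(K, 0b0111) = 0b0111.
C4: P4 ⊕ 0b0111 = 0b1111; E(K, 0b1111) = 0b1111.
C5: P5 ⊕ 0b1111 = 0b0011; E(K, 0b0011) = 0b0011.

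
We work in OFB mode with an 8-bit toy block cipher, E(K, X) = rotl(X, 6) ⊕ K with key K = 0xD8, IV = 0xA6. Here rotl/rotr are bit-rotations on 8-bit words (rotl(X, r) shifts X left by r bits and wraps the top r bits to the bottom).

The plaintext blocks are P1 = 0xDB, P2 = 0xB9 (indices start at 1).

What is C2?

C2 = 0x3D

OFB encryption: S_i = E(K, S_{i−1}) with S_{0} = IV; C_i = P_i ⊕ S_i.
C1: S = E(K, 0xA6) = 0x71; 0xDB ⊕ 0x71 = 0xAA.
C2: S = E(K, 0x71) = 0x84; 0xB9 ⊕ 0x84 = 0x3D.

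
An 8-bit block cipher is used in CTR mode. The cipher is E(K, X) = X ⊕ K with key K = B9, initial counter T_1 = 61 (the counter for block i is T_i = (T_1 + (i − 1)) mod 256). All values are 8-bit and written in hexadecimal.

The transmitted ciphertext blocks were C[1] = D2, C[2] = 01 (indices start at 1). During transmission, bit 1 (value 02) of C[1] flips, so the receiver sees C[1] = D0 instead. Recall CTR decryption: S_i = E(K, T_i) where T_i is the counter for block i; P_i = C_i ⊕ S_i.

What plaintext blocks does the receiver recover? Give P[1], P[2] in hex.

P[1] = 08, P[2] = DA

Only C[1] changed, to D0. In CTR, a change in C_i flips the same bit in P_i only; the keystream is unaffected. Decrypting the received ciphertext:
P[1]: T = 61, S = E(K, T) = D8; D0 ⊕ D8 = 08.
P[2]: T = 62, S = E(K, T) = DB; 01 ⊕ DB = DA.
Blocks that differ from the original plaintext: P[1].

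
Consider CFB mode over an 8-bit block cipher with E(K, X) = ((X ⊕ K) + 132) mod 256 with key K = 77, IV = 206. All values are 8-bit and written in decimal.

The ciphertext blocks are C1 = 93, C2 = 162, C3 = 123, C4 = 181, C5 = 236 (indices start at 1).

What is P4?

P4 = 15

CFB decryption: P_i = C_i ⊕ E(K, C_{i−1}), with C_{0} = IV.
P4: E(K, 123) = 186; 181 ⊕ 186 = 15.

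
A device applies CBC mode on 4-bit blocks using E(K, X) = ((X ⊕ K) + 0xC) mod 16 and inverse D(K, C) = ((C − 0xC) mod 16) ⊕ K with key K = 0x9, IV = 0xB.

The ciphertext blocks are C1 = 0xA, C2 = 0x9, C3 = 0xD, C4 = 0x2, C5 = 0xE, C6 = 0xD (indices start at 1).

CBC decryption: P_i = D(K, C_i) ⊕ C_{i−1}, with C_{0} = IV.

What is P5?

P5 = 0x9

P5: D(K, 0xE) = 0xB; 0xB ⊕ 0x2 = 0x9.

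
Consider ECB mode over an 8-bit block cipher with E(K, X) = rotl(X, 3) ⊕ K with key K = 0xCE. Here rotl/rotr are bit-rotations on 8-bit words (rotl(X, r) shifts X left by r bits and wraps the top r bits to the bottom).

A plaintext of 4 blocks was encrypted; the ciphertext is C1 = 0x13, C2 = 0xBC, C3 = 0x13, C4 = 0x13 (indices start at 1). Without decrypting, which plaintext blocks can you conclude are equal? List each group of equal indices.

ECB encrypts each block independently with the same key, so equal ciphertext blocks imply equal plaintext blocks.
C1 = C3 = C4 = 0x13, so P1 = P3 = P4.

P1 = P3 = P4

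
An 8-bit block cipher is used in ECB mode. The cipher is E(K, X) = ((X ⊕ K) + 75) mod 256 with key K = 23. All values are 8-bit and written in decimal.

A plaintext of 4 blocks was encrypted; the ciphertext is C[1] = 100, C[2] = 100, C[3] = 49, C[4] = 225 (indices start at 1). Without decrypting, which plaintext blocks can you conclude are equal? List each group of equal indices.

P[1] = P[2]

ECB encrypts each block independently with the same key, so equal ciphertext blocks imply equal plaintext blocks.
C[1] = C[2] = 100, so P[1] = P[2].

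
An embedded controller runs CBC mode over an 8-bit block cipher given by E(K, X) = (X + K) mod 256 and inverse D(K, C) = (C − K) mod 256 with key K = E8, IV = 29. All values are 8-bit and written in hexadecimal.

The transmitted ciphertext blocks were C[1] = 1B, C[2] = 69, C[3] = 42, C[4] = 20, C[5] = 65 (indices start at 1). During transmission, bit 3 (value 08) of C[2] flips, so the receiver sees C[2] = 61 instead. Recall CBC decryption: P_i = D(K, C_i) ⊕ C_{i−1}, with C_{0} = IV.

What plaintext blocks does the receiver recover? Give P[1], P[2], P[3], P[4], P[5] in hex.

P[1] = 1A, P[2] = 62, P[3] = 3B, P[4] = 7A, P[5] = 5D

Only C[2] changed, to 61. In CBC, a change in C_i garbles P_i and flips the same bit in P_{i+1}. Decrypting the received ciphertext:
P[1]: D(K, 1B) = 33; 33 ⊕ 29 = 1A.
P[2]: D(K, 61) = 79; 79 ⊕ 1B = 62.
P[3]: D(K, 42) = 5A; 5A ⊕ 61 = 3B.
P[4]: D(K, 20) = 38; 38 ⊕ 42 = 7A.
P[5]: D(K, 65) = 7D; 7D ⊕ 20 = 5D.
Blocks that differ from the original plaintext: P[2], P[3].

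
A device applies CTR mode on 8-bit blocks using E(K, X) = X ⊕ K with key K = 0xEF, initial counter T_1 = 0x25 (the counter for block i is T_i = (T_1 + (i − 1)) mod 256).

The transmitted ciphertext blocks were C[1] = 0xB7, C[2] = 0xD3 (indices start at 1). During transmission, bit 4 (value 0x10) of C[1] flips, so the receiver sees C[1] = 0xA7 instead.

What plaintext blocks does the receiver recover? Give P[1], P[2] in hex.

P[1] = 0x6D, P[2] = 0x1A

CTR decryption: S_i = E(K, T_i) where T_i is the counter for block i; P_i = C_i ⊕ S_i.
Only C[1] changed, to 0xA7. In CTR, a change in C_i flips the same bit in P_i only; the keystream is unaffected. Decrypting the received ciphertext:
P[1]: T = 0x25, S = E(K, T) = 0xCA; 0xA7 ⊕ 0xCA = 0x6D.
P[2]: T = 0x26, S = E(K, T) = 0xC9; 0xD3 ⊕ 0xC9 = 0x1A.
Blocks that differ from the original plaintext: P[1].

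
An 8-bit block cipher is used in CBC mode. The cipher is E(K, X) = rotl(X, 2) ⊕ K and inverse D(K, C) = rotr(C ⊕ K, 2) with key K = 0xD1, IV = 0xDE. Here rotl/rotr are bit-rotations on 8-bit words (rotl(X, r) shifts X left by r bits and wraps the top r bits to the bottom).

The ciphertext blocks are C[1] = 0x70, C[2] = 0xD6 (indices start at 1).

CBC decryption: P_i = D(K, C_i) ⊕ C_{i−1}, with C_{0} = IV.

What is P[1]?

P[1]: D(K, 0x70) = 0x68; 0x68 ⊕ 0xDE = 0xB6.

P[1] = 0xB6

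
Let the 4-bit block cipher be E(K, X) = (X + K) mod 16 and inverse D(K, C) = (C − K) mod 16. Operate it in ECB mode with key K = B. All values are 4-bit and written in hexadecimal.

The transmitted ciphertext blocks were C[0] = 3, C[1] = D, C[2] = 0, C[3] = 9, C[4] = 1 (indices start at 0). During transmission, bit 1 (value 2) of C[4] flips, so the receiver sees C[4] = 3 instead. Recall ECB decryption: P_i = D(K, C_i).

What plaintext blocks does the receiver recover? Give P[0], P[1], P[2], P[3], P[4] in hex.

Only C[4] changed, to 3. In ECB, a change in C_i affects only P_i. Decrypting the received ciphertext:
P[0]: D(K, 3) = 8.
P[1]: D(K, D) = 2.
P[2]: D(K, 0) = 5.
P[3]: D(K, 9) = E.
P[4]: D(K, 3) = 8.
Blocks that differ from the original plaintext: P[4].

P[0] = 8, P[1] = 2, P[2] = 5, P[3] = E, P[4] = 8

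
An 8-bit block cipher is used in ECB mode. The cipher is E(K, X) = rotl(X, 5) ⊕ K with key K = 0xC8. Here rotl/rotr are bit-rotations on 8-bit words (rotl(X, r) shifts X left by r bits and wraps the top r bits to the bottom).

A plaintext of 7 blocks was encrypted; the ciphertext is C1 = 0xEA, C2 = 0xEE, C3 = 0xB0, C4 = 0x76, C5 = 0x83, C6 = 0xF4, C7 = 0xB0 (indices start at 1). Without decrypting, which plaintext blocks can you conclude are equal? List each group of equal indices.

P3 = P7

ECB encrypts each block independently with the same key, so equal ciphertext blocks imply equal plaintext blocks.
C3 = C7 = 0xB0, so P3 = P7.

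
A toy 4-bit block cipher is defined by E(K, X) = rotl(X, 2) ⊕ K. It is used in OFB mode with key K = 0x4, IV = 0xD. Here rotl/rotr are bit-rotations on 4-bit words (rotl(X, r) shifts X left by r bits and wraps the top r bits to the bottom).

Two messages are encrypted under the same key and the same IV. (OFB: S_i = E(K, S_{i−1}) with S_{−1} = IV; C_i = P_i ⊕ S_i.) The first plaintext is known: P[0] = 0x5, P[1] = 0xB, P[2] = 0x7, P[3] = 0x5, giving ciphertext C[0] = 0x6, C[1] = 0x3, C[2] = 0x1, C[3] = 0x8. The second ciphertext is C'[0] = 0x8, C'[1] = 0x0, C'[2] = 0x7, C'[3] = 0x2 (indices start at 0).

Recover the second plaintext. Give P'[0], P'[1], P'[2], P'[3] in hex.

In OFB with a reused IV, both messages share the same keystream S_i, so C_i ⊕ C'_i = P_i ⊕ P'_i and thus P'_i = P_i ⊕ C_i ⊕ C'_i.
P'[0]: 0x5 ⊕ 0x6 ⊕ 0x8 = 0xB.
P'[1]: 0xB ⊕ 0x3 ⊕ 0x0 = 0x8.
P'[2]: 0x7 ⊕ 0x1 ⊕ 0x7 = 0x1.
P'[3]: 0x5 ⊕ 0x8 ⊕ 0x2 = 0xF.

P'[0] = 0xB, P'[1] = 0x8, P'[2] = 0x1, P'[3] = 0xF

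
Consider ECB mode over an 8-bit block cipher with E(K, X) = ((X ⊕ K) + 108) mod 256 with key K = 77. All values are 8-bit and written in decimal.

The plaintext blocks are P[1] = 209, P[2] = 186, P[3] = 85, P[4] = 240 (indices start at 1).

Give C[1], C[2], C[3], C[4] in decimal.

ECB encryption: C_i = E(K, P_i).
C[1]: E(K, 209) = 8.
C[2]: E(K, 186) = 99.
C[3]: E(K, 85) = 132.
C[4]: E(K, 240) = 41.

C[1] = 8, C[2] = 99, C[3] = 132, C[4] = 41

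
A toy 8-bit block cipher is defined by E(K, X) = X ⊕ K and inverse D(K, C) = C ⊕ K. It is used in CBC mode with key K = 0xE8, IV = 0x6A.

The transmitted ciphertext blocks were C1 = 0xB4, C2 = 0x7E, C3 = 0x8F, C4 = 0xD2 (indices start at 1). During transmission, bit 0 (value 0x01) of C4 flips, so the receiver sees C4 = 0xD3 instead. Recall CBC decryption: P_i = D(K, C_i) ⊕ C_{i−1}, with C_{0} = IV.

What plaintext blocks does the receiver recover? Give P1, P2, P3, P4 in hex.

Only C4 changed, to 0xD3. In CBC, a change in C_i garbles P_i and flips the same bit in P_{i+1}. Decrypting the received ciphertext:
P1: D(K, 0xB4) = 0x5C; 0x5C ⊕ 0x6A = 0x36.
P2: D(K, 0x7E) = 0x96; 0x96 ⊕ 0xB4 = 0x22.
P3: D(K, 0x8F) = 0x67; 0x67 ⊕ 0x7E = 0x19.
P4: D(K, 0xD3) = 0x3B; 0x3B ⊕ 0x8F = 0xB4.
Blocks that differ from the original plaintext: P4.

P1 = 0x36, P2 = 0x22, P3 = 0x19, P4 = 0xB4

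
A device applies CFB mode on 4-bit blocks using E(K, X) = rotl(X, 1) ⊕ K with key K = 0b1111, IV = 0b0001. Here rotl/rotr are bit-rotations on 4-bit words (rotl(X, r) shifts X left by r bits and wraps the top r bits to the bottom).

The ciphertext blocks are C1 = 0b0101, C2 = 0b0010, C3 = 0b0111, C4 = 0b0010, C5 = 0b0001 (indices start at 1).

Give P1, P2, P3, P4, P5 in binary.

P1 = 0b1000, P2 = 0b0111, P3 = 0b1100, P4 = 0b0011, P5 = 0b1010

CFB decryption: P_i = C_i ⊕ E(K, C_{i−1}), with C_{0} = IV.
P1: E(K, 0b0001) = 0b1101; 0b0101 ⊕ 0b1101 = 0b1000.
P2: E(K, 0b0101) = 0b0101; 0b0010 ⊕ 0b0101 = 0b0111.
P3: E(K, 0b0010) = 0b1011; 0b0111 ⊕ 0b1011 = 0b1100.
P4: E(K, 0b0111) = 0b0001; 0b0010 ⊕ 0b0001 = 0b0011.
P5: E(K, 0b0010) = 0b1011; 0b0001 ⊕ 0b1011 = 0b1010.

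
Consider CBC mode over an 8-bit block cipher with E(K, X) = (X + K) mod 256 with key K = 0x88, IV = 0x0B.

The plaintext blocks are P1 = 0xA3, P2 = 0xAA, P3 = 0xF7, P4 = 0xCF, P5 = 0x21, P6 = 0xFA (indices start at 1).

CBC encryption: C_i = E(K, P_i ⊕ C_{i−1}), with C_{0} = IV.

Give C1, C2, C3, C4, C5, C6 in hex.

C1: P1 ⊕ 0x0B = 0xA8; E(K, 0xA8) = 0x30.
C2: P2 ⊕ 0x30 = 0x9A; E(K, 0x9A) = 0x22.
C3: P3 ⊕ 0x22 = 0xD5; E(K, 0xD5) = 0x5D.
C4: P4 ⊕ 0x5D = 0x92; E(K, 0x92) = 0x1A.
C5: P5 ⊕ 0x1A = 0x3B; E(K, 0x3B) = 0xC3.
C6: P6 ⊕ 0xC3 = 0x39; E(K, 0x39) = 0xC1.

C1 = 0x30, C2 = 0x22, C3 = 0x5D, C4 = 0x1A, C5 = 0xC3, C6 = 0xC1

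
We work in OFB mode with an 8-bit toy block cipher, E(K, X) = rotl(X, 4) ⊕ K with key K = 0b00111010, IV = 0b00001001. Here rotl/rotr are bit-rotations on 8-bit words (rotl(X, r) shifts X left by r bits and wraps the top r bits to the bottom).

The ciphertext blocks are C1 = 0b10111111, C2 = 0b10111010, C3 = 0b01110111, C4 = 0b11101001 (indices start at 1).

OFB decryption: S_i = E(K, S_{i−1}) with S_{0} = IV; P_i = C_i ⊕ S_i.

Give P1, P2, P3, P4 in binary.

P1 = 0b00010101, P2 = 0b00101010, P3 = 0b01000100, P4 = 0b11100000

P1: S = E(K, 0b00001001) = 0b10101010; 0b10111111 ⊕ 0b10101010 = 0b00010101.
P2: S = E(K, 0b10101010) = 0b10010000; 0b10111010 ⊕ 0b10010000 = 0b00101010.
P3: S = E(K, 0b10010000) = 0b00110011; 0b01110111 ⊕ 0b00110011 = 0b01000100.
P4: S = E(K, 0b00110011) = 0b00001001; 0b11101001 ⊕ 0b00001001 = 0b11100000.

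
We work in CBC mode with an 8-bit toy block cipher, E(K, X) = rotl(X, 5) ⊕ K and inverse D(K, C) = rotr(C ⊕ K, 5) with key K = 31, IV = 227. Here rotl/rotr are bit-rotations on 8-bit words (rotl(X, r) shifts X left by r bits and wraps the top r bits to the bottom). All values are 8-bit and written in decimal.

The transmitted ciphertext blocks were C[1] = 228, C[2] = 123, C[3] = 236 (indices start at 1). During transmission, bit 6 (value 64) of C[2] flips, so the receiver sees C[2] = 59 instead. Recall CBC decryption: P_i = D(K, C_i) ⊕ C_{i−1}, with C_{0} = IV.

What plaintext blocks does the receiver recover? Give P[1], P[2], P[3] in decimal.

Only C[2] changed, to 59. In CBC, a change in C_i garbles P_i and flips the same bit in P_{i+1}. Decrypting the received ciphertext:
P[1]: D(K, 228) = 223; 223 ⊕ 227 = 60.
P[2]: D(K, 59) = 33; 33 ⊕ 228 = 197.
P[3]: D(K, 236) = 159; 159 ⊕ 59 = 164.
Blocks that differ from the original plaintext: P[2], P[3].

P[1] = 60, P[2] = 197, P[3] = 164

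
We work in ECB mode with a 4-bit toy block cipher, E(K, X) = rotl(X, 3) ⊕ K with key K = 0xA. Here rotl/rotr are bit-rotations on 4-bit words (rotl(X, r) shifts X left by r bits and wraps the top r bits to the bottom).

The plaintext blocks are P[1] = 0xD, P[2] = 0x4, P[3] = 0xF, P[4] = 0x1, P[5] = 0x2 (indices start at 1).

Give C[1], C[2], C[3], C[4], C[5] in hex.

ECB encryption: C_i = E(K, P_i).
C[1]: E(K, 0xD) = 0x4.
C[2]: E(K, 0x4) = 0x8.
C[3]: E(K, 0xF) = 0x5.
C[4]: E(K, 0x1) = 0x2.
C[5]: E(K, 0x2) = 0xB.

C[1] = 0x4, C[2] = 0x8, C[3] = 0x5, C[4] = 0x2, C[5] = 0xB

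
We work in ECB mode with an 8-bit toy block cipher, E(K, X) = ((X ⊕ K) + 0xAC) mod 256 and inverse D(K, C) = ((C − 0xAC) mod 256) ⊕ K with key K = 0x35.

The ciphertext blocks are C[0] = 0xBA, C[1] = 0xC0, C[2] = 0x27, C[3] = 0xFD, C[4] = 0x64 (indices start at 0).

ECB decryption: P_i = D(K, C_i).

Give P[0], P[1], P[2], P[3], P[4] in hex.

P[0]: D(K, 0xBA) = 0x3B.
P[1]: D(K, 0xC0) = 0x21.
P[2]: D(K, 0x27) = 0x4E.
P[3]: D(K, 0xFD) = 0x64.
P[4]: D(K, 0x64) = 0x8D.

P[0] = 0x3B, P[1] = 0x21, P[2] = 0x4E, P[3] = 0x64, P[4] = 0x8D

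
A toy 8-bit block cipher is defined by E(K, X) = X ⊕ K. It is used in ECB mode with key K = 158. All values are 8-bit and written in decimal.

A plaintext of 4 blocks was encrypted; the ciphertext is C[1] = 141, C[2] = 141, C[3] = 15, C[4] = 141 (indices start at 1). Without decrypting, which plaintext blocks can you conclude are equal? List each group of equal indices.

P[1] = P[2] = P[4]

ECB encrypts each block independently with the same key, so equal ciphertext blocks imply equal plaintext blocks.
C[1] = C[2] = C[4] = 141, so P[1] = P[2] = P[4].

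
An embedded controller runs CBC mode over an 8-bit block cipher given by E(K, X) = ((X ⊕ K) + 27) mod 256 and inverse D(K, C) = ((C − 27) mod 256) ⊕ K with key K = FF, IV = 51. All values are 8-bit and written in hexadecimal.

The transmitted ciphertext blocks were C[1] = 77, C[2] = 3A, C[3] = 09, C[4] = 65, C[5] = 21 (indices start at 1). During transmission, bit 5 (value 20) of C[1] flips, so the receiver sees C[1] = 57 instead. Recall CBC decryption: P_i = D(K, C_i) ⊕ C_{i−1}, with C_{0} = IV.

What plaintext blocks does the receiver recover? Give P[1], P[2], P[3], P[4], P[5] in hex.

Only C[1] changed, to 57. In CBC, a change in C_i garbles P_i and flips the same bit in P_{i+1}. Decrypting the received ciphertext:
P[1]: D(K, 57) = CF; CF ⊕ 51 = 9E.
P[2]: D(K, 3A) = EC; EC ⊕ 57 = BB.
P[3]: D(K, 09) = 1D; 1D ⊕ 3A = 27.
P[4]: D(K, 65) = C1; C1 ⊕ 09 = C8.
P[5]: D(K, 21) = 05; 05 ⊕ 65 = 60.
Blocks that differ from the original plaintext: P[1], P[2].

P[1] = 9E, P[2] = BB, P[3] = 27, P[4] = C8, P[5] = 60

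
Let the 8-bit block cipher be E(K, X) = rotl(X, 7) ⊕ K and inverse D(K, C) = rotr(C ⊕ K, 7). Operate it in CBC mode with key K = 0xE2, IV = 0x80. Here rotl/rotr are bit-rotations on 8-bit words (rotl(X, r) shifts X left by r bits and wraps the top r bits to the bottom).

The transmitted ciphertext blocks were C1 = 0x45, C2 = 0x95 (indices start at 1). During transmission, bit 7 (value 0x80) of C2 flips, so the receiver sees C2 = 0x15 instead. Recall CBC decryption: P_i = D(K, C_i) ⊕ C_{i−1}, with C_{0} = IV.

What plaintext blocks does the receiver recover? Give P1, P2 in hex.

Only C2 changed, to 0x15. In CBC, a change in C_i garbles P_i and flips the same bit in P_{i+1}. Decrypting the received ciphertext:
P1: D(K, 0x45) = 0x4F; 0x4F ⊕ 0x80 = 0xCF.
P2: D(K, 0x15) = 0xEF; 0xEF ⊕ 0x45 = 0xAA.
Blocks that differ from the original plaintext: P2.

P1 = 0xCF, P2 = 0xAA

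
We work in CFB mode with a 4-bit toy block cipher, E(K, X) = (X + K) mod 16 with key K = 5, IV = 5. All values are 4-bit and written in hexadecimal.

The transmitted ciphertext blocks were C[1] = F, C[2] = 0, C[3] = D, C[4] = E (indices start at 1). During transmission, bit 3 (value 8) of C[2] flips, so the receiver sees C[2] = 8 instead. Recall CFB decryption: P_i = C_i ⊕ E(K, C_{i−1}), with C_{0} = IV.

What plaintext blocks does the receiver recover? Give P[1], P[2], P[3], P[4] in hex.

P[1] = 5, P[2] = C, P[3] = 0, P[4] = C

Only C[2] changed, to 8. In CFB, a change in C_i flips the same bit in P_i and garbles P_{i+1}. Decrypting the received ciphertext:
P[1]: E(K, 5) = A; F ⊕ A = 5.
P[2]: E(K, F) = 4; 8 ⊕ 4 = C.
P[3]: E(K, 8) = D; D ⊕ D = 0.
P[4]: E(K, D) = 2; E ⊕ 2 = C.
Blocks that differ from the original plaintext: P[2], P[3].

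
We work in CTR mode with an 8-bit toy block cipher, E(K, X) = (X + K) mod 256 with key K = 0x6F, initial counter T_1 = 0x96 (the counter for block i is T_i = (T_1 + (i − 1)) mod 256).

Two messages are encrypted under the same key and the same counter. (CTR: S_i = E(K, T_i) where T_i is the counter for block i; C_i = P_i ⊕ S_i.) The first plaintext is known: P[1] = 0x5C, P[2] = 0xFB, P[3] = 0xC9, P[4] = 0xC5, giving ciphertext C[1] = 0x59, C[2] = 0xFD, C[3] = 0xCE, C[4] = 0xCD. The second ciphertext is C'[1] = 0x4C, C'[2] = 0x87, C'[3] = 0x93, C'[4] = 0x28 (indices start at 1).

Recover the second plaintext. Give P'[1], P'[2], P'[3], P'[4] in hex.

P'[1] = 0x49, P'[2] = 0x81, P'[3] = 0x94, P'[4] = 0x20

In CTR with a reused counter, both messages share the same keystream S_i, so C_i ⊕ C'_i = P_i ⊕ P'_i and thus P'_i = P_i ⊕ C_i ⊕ C'_i.
P'[1]: 0x5C ⊕ 0x59 ⊕ 0x4C = 0x49.
P'[2]: 0xFB ⊕ 0xFD ⊕ 0x87 = 0x81.
P'[3]: 0xC9 ⊕ 0xCE ⊕ 0x93 = 0x94.
P'[4]: 0xC5 ⊕ 0xCD ⊕ 0x28 = 0x20.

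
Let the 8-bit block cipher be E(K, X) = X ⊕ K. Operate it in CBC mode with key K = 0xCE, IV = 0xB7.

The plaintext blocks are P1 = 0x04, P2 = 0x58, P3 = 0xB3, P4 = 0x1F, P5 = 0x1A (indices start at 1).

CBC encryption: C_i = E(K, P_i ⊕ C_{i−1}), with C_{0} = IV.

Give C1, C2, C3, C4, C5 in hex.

C1 = 0x7D, C2 = 0xEB, C3 = 0x96, C4 = 0x47, C5 = 0x93

C1: P1 ⊕ 0xB7 = 0xB3; E(K, 0xB3) = 0x7D.
C2: P2 ⊕ 0x7D = 0x25; E(K, 0x25) = 0xEB.
C3: P3 ⊕ 0xEB = 0x58; E(K, 0x58) = 0x96.
C4: P4 ⊕ 0x96 = 0x89; E(K, 0x89) = 0x47.
C5: P5 ⊕ 0x47 = 0x5D; E(K, 0x5D) = 0x93.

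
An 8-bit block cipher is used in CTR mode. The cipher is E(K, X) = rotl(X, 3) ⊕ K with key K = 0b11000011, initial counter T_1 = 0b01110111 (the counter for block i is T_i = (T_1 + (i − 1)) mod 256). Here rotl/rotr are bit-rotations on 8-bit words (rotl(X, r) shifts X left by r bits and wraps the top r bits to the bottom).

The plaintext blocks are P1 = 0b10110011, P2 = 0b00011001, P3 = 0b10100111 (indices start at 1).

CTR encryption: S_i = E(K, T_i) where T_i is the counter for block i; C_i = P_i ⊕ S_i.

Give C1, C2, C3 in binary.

C1: T = 0b01110111, S = E(K, T) = 0b01111000; 0b10110011 ⊕ 0b01111000 = 0b11001011.
C2: T = 0b01111000, S = E(K, T) = 0b00000000; 0b00011001 ⊕ 0b00000000 = 0b00011001.
C3: T = 0b01111001, S = E(K, T) = 0b00001000; 0b10100111 ⊕ 0b00001000 = 0b10101111.

C1 = 0b11001011, C2 = 0b00011001, C3 = 0b10101111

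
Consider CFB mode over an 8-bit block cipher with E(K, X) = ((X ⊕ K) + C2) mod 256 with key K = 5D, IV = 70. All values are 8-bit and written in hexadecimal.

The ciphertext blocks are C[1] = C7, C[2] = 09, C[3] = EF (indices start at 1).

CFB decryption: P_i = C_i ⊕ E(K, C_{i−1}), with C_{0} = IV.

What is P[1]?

P[1] = 28

P[1]: E(K, 70) = EF; C7 ⊕ EF = 28.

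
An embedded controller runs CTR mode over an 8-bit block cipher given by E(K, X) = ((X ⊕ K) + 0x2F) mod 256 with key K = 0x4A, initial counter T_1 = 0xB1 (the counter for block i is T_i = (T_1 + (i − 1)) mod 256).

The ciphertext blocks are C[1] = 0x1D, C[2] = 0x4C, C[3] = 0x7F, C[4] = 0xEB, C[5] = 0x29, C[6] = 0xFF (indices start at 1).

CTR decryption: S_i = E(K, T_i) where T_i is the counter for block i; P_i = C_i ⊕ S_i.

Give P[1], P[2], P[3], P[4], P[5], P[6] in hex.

P[1]: T = 0xB1, S = E(K, T) = 0x2A; 0x1D ⊕ 0x2A = 0x37.
P[2]: T = 0xB2, S = E(K, T) = 0x27; 0x4C ⊕ 0x27 = 0x6B.
P[3]: T = 0xB3, S = E(K, T) = 0x28; 0x7F ⊕ 0x28 = 0x57.
P[4]: T = 0xB4, S = E(K, T) = 0x2D; 0xEB ⊕ 0x2D = 0xC6.
P[5]: T = 0xB5, S = E(K, T) = 0x2E; 0x29 ⊕ 0x2E = 0x07.
P[6]: T = 0xB6, S = E(K, T) = 0x2B; 0xFF ⊕ 0x2B = 0xD4.

P[1] = 0x37, P[2] = 0x6B, P[3] = 0x57, P[4] = 0xC6, P[5] = 0x07, P[6] = 0xD4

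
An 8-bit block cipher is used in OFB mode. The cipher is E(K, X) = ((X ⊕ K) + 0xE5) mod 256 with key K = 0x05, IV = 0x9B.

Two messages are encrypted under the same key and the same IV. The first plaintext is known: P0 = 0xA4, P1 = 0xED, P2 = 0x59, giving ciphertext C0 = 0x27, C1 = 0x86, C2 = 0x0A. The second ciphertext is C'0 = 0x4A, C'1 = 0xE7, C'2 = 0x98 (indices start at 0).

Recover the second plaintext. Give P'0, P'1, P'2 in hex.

P'0 = 0xC9, P'1 = 0x8C, P'2 = 0xCB

In OFB with a reused IV, both messages share the same keystream S_i, so C_i ⊕ C'_i = P_i ⊕ P'_i and thus P'_i = P_i ⊕ C_i ⊕ C'_i.
P'0: 0xA4 ⊕ 0x27 ⊕ 0x4A = 0xC9.
P'1: 0xED ⊕ 0x86 ⊕ 0xE7 = 0x8C.
P'2: 0x59 ⊕ 0x0A ⊕ 0x98 = 0xCB.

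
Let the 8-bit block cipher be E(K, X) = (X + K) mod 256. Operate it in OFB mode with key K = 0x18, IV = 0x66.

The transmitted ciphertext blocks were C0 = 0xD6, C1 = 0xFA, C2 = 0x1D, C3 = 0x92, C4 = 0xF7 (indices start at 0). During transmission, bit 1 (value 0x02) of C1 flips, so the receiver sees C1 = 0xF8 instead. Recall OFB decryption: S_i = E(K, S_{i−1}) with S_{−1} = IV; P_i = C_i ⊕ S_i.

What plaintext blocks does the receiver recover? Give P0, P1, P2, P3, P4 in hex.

Only C1 changed, to 0xF8. In OFB, a change in C_i flips the same bit in P_i only; the keystream is unaffected. Decrypting the received ciphertext:
P0: S = E(K, 0x66) = 0x7E; 0xD6 ⊕ 0x7E = 0xA8.
P1: S = E(K, 0x7E) = 0x96; 0xF8 ⊕ 0x96 = 0x6E.
P2: S = E(K, 0x96) = 0xAE; 0x1D ⊕ 0xAE = 0xB3.
P3: S = E(K, 0xAE) = 0xC6; 0x92 ⊕ 0xC6 = 0x54.
P4: S = E(K, 0xC6) = 0xDE; 0xF7 ⊕ 0xDE = 0x29.
Blocks that differ from the original plaintext: P1.

P0 = 0xA8, P1 = 0x6E, P2 = 0xB3, P3 = 0x54, P4 = 0x29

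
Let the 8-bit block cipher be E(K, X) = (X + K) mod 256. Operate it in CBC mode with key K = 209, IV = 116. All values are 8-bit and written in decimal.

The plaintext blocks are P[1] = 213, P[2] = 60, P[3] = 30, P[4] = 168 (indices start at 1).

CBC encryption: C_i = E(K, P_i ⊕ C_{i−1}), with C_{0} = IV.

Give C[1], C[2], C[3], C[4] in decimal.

C[1]: P[1] ⊕ 116 = 161; E(K, 161) = 114.
C[2]: P[2] ⊕ 114 = 78; E(K, 78) = 31.
C[3]: P[3] ⊕ 31 = 1; E(K, 1) = 210.
C[4]: P[4] ⊕ 210 = 122; E(K, 122) = 75.

C[1] = 114, C[2] = 31, C[3] = 210, C[4] = 75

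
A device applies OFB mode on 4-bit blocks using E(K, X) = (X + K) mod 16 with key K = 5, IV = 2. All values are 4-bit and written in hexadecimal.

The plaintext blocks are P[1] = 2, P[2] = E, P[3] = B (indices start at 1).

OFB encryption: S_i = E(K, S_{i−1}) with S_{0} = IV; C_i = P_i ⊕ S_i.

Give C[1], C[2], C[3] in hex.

C[1] = 5, C[2] = 2, C[3] = A

C[1]: S = E(K, 2) = 7; 2 ⊕ 7 = 5.
C[2]: S = E(K, 7) = C; E ⊕ C = 2.
C[3]: S = E(K, C) = 1; B ⊕ 1 = A.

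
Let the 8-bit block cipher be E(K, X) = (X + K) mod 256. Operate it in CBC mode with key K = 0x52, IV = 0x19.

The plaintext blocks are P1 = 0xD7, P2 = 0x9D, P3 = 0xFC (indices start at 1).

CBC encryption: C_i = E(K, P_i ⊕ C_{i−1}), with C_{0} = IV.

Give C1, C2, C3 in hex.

C1: P1 ⊕ 0x19 = 0xCE; E(K, 0xCE) = 0x20.
C2: P2 ⊕ 0x20 = 0xBD; E(K, 0xBD) = 0x0F.
C3: P3 ⊕ 0x0F = 0xF3; E(K, 0xF3) = 0x45.

C1 = 0x20, C2 = 0x0F, C3 = 0x45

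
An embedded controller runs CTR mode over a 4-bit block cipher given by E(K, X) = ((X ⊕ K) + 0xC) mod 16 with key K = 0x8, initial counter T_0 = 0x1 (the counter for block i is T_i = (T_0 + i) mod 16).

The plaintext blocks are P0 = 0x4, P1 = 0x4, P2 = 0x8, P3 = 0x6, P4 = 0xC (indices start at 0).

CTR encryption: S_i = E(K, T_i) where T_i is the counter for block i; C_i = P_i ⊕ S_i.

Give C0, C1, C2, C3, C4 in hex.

C0 = 0x1, C1 = 0x2, C2 = 0xF, C3 = 0xE, C4 = 0x5

C0: T = 0x1, S = E(K, T) = 0x5; 0x4 ⊕ 0x5 = 0x1.
C1: T = 0x2, S = E(K, T) = 0x6; 0x4 ⊕ 0x6 = 0x2.
C2: T = 0x3, S = E(K, T) = 0x7; 0x8 ⊕ 0x7 = 0xF.
C3: T = 0x4, S = E(K, T) = 0x8; 0x6 ⊕ 0x8 = 0xE.
C4: T = 0x5, S = E(K, T) = 0x9; 0xC ⊕ 0x9 = 0x5.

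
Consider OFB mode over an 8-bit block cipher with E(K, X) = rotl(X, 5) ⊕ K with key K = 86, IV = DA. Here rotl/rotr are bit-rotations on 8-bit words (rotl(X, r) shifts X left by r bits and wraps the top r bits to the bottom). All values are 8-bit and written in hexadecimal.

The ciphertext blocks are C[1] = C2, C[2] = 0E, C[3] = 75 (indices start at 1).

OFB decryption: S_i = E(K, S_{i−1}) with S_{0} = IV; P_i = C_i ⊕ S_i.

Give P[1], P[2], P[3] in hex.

P[1] = 1F, P[2] = 33, P[3] = 54

P[1]: S = E(K, DA) = DD; C2 ⊕ DD = 1F.
P[2]: S = E(K, DD) = 3D; 0E ⊕ 3D = 33.
P[3]: S = E(K, 3D) = 21; 75 ⊕ 21 = 54.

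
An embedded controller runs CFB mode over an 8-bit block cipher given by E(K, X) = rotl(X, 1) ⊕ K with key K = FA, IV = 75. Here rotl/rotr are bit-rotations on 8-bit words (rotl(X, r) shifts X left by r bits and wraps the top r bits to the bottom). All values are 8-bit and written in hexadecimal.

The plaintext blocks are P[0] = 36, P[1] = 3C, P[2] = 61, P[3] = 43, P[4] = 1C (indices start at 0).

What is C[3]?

CFB encryption: C_i = P_i ⊕ E(K, C_{i−1}), with C_{−1} = IV.
C[0]: E(K, 75) = 10; 36 ⊕ 10 = 26.
C[1]: E(K, 26) = B6; 3C ⊕ B6 = 8A.
C[2]: E(K, 8A) = EF; 61 ⊕ EF = 8E.
C[3]: E(K, 8E) = E7; 43 ⊕ E7 = A4.

C[3] = A4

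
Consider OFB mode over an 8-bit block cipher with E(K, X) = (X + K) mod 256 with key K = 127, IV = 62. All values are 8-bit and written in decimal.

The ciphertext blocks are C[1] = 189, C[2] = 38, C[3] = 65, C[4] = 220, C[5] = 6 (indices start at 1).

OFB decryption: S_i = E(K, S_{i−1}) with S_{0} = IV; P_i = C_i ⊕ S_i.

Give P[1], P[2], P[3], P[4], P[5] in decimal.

P[1]: S = E(K, 62) = 189; 189 ⊕ 189 = 0.
P[2]: S = E(K, 189) = 60; 38 ⊕ 60 = 26.
P[3]: S = E(K, 60) = 187; 65 ⊕ 187 = 250.
P[4]: S = E(K, 187) = 58; 220 ⊕ 58 = 230.
P[5]: S = E(K, 58) = 185; 6 ⊕ 185 = 191.

P[1] = 0, P[2] = 26, P[3] = 250, P[4] = 230, P[5] = 191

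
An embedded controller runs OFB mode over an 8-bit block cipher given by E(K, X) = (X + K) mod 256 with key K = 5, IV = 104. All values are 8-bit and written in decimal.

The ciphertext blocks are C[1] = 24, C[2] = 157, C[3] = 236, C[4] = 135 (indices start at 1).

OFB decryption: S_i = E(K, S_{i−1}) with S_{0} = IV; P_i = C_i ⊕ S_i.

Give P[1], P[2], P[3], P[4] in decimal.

P[1] = 117, P[2] = 239, P[3] = 155, P[4] = 251

P[1]: S = E(K, 104) = 109; 24 ⊕ 109 = 117.
P[2]: S = E(K, 109) = 114; 157 ⊕ 114 = 239.
P[3]: S = E(K, 114) = 119; 236 ⊕ 119 = 155.
P[4]: S = E(K, 119) = 124; 135 ⊕ 124 = 251.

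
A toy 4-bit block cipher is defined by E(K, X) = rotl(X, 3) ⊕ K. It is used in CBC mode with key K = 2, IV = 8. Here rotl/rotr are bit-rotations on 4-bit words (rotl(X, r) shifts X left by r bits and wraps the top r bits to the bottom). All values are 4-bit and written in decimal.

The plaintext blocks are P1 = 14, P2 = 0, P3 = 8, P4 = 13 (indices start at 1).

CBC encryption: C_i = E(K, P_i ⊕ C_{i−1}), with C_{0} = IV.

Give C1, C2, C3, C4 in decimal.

C1 = 1, C2 = 10, C3 = 3, C4 = 5

C1: P1 ⊕ 8 = 6; E(K, 6) = 1.
C2: P2 ⊕ 1 = 1; E(K, 1) = 10.
C3: P3 ⊕ 10 = 2; E(K, 2) = 3.
C4: P4 ⊕ 3 = 14; E(K, 14) = 5.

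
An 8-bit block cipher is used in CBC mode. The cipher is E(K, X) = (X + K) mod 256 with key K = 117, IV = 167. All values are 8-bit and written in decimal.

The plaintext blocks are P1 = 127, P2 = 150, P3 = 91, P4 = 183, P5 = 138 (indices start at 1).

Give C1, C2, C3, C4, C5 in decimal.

CBC encryption: C_i = E(K, P_i ⊕ C_{i−1}), with C_{0} = IV.
C1: P1 ⊕ 167 = 216; E(K, 216) = 77.
C2: P2 ⊕ 77 = 219; E(K, 219) = 80.
C3: P3 ⊕ 80 = 11; E(K, 11) = 128.
C4: P4 ⊕ 128 = 55; E(K, 55) = 172.
C5: P5 ⊕ 172 = 38; E(K, 38) = 155.

C1 = 77, C2 = 80, C3 = 128, C4 = 172, C5 = 155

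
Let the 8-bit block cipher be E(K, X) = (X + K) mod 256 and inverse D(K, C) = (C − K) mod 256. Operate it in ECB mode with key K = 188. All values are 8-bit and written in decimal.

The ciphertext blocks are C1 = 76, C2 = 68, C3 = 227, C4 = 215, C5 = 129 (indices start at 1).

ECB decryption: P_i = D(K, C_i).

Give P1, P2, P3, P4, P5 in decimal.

P1 = 144, P2 = 136, P3 = 39, P4 = 27, P5 = 197

P1: D(K, 76) = 144.
P2: D(K, 68) = 136.
P3: D(K, 227) = 39.
P4: D(K, 215) = 27.
P5: D(K, 129) = 197.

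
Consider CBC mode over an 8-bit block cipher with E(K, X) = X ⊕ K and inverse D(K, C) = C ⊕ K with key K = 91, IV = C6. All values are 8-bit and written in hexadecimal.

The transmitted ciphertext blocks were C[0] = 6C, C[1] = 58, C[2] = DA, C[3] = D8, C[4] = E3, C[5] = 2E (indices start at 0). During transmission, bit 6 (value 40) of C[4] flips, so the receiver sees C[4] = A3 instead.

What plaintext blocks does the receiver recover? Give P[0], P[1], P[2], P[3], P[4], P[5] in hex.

CBC decryption: P_i = D(K, C_i) ⊕ C_{i−1}, with C_{−1} = IV.
Only C[4] changed, to A3. In CBC, a change in C_i garbles P_i and flips the same bit in P_{i+1}. Decrypting the received ciphertext:
P[0]: D(K, 6C) = FD; FD ⊕ C6 = 3B.
P[1]: D(K, 58) = C9; C9 ⊕ 6C = A5.
P[2]: D(K, DA) = 4B; 4B ⊕ 58 = 13.
P[3]: D(K, D8) = 49; 49 ⊕ DA = 93.
P[4]: D(K, A3) = 32; 32 ⊕ D8 = EA.
P[5]: D(K, 2E) = BF; BF ⊕ A3 = 1C.
Blocks that differ from the original plaintext: P[4], P[5].

P[0] = 3B, P[1] = A5, P[2] = 13, P[3] = 93, P[4] = EA, P[5] = 1C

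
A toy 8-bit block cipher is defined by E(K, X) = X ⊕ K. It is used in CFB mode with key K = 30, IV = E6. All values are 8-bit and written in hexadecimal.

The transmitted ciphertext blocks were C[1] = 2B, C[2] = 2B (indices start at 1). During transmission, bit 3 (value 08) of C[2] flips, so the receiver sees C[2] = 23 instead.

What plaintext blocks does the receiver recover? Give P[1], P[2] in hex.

P[1] = FD, P[2] = 38

CFB decryption: P_i = C_i ⊕ E(K, C_{i−1}), with C_{0} = IV.
Only C[2] changed, to 23. In CFB, a change in C_i flips the same bit in P_i and garbles P_{i+1}. Decrypting the received ciphertext:
P[1]: E(K, E6) = D6; 2B ⊕ D6 = FD.
P[2]: E(K, 2B) = 1B; 23 ⊕ 1B = 38.
Blocks that differ from the original plaintext: P[2].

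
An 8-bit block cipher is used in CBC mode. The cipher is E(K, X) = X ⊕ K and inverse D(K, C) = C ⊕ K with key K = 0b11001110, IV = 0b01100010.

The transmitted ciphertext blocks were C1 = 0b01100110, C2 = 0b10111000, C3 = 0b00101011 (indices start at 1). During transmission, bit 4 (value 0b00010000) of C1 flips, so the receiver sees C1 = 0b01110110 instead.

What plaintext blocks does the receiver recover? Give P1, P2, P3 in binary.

CBC decryption: P_i = D(K, C_i) ⊕ C_{i−1}, with C_{0} = IV.
Only C1 changed, to 0b01110110. In CBC, a change in C_i garbles P_i and flips the same bit in P_{i+1}. Decrypting the received ciphertext:
P1: D(K, 0b01110110) = 0b10111000; 0b10111000 ⊕ 0b01100010 = 0b11011010.
P2: D(K, 0b10111000) = 0b01110110; 0b01110110 ⊕ 0b01110110 = 0b00000000.
P3: D(K, 0b00101011) = 0b11100101; 0b11100101 ⊕ 0b10111000 = 0b01011101.
Blocks that differ from the original plaintext: P1, P2.

P1 = 0b11011010, P2 = 0b00000000, P3 = 0b01011101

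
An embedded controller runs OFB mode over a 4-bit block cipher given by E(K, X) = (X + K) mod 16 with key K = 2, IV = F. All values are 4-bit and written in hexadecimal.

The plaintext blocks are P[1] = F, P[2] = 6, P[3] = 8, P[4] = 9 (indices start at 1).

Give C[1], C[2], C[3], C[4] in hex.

C[1] = E, C[2] = 5, C[3] = D, C[4] = E

OFB encryption: S_i = E(K, S_{i−1}) with S_{0} = IV; C_i = P_i ⊕ S_i.
C[1]: S = E(K, F) = 1; F ⊕ 1 = E.
C[2]: S = E(K, 1) = 3; 6 ⊕ 3 = 5.
C[3]: S = E(K, 3) = 5; 8 ⊕ 5 = D.
C[4]: S = E(K, 5) = 7; 9 ⊕ 7 = E.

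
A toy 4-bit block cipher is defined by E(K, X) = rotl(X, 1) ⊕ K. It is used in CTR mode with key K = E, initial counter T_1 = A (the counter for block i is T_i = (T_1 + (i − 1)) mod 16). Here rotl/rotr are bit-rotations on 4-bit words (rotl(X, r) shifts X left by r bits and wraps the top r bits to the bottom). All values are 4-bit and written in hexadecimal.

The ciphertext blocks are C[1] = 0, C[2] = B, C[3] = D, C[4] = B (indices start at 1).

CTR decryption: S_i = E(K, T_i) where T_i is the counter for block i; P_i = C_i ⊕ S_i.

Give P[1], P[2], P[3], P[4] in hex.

P[1]: T = A, S = E(K, T) = B; 0 ⊕ B = B.
P[2]: T = B, S = E(K, T) = 9; B ⊕ 9 = 2.
P[3]: T = C, S = E(K, T) = 7; D ⊕ 7 = A.
P[4]: T = D, S = E(K, T) = 5; B ⊕ 5 = E.

P[1] = B, P[2] = 2, P[3] = A, P[4] = E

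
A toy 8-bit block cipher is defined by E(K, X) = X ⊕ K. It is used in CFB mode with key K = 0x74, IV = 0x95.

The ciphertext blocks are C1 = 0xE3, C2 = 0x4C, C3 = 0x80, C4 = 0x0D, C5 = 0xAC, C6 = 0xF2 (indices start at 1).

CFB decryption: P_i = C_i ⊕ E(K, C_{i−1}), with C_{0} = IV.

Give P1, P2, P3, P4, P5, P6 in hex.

P1: E(K, 0x95) = 0xE1; 0xE3 ⊕ 0xE1 = 0x02.
P2: E(K, 0xE3) = 0x97; 0x4C ⊕ 0x97 = 0xDB.
P3: E(K, 0x4C) = 0x38; 0x80 ⊕ 0x38 = 0xB8.
P4: E(K, 0x80) = 0xF4; 0x0D ⊕ 0xF4 = 0xF9.
P5: E(K, 0x0D) = 0x79; 0xAC ⊕ 0x79 = 0xD5.
P6: E(K, 0xAC) = 0xD8; 0xF2 ⊕ 0xD8 = 0x2A.

P1 = 0x02, P2 = 0xDB, P3 = 0xB8, P4 = 0xF9, P5 = 0xD5, P6 = 0x2A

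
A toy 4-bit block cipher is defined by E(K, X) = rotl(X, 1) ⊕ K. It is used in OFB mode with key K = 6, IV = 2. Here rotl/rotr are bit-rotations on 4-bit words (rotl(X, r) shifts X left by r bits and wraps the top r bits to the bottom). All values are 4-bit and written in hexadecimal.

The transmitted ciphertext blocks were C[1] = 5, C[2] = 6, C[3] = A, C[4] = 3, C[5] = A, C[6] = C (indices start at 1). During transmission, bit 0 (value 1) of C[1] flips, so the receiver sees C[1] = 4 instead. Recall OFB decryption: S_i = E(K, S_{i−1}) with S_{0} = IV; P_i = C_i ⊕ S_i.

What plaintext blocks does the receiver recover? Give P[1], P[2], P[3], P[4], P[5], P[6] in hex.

P[1] = 6, P[2] = 4, P[3] = 8, P[4] = 1, P[5] = 8, P[6] = E

Only C[1] changed, to 4. In OFB, a change in C_i flips the same bit in P_i only; the keystream is unaffected. Decrypting the received ciphertext:
P[1]: S = E(K, 2) = 2; 4 ⊕ 2 = 6.
P[2]: S = E(K, 2) = 2; 6 ⊕ 2 = 4.
P[3]: S = E(K, 2) = 2; A ⊕ 2 = 8.
P[4]: S = E(K, 2) = 2; 3 ⊕ 2 = 1.
P[5]: S = E(K, 2) = 2; A ⊕ 2 = 8.
P[6]: S = E(K, 2) = 2; C ⊕ 2 = E.
Blocks that differ from the original plaintext: P[1].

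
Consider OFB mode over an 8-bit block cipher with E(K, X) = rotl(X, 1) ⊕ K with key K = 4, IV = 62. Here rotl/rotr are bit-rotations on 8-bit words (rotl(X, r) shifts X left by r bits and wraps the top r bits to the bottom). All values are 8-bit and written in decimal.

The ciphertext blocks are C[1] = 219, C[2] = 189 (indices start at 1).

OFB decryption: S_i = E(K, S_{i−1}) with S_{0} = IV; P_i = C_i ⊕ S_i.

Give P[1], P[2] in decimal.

P[1]: S = E(K, 62) = 120; 219 ⊕ 120 = 163.
P[2]: S = E(K, 120) = 244; 189 ⊕ 244 = 73.

P[1] = 163, P[2] = 73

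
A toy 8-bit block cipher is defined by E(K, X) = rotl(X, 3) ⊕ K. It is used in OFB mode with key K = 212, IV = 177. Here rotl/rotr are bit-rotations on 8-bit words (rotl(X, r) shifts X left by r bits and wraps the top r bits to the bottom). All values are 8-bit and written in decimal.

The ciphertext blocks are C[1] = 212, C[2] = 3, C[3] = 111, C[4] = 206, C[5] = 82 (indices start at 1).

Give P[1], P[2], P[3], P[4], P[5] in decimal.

OFB decryption: S_i = E(K, S_{i−1}) with S_{0} = IV; P_i = C_i ⊕ S_i.
P[1]: S = E(K, 177) = 89; 212 ⊕ 89 = 141.
P[2]: S = E(K, 89) = 30; 3 ⊕ 30 = 29.
P[3]: S = E(K, 30) = 36; 111 ⊕ 36 = 75.
P[4]: S = E(K, 36) = 245; 206 ⊕ 245 = 59.
P[5]: S = E(K, 245) = 123; 82 ⊕ 123 = 41.

P[1] = 141, P[2] = 29, P[3] = 75, P[4] = 59, P[5] = 41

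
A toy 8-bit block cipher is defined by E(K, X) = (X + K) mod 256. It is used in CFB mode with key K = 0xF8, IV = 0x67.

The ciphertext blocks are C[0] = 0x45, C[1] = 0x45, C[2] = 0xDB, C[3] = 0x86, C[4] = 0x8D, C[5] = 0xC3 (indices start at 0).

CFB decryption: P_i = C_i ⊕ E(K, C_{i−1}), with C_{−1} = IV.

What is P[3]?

P[3]: E(K, 0xDB) = 0xD3; 0x86 ⊕ 0xD3 = 0x55.

P[3] = 0x55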